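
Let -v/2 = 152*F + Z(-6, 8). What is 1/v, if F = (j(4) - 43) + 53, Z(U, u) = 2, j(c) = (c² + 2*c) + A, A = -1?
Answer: -1/10036 ≈ -9.9641e-5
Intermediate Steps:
j(c) = -1 + c² + 2*c (j(c) = (c² + 2*c) - 1 = -1 + c² + 2*c)
F = 33 (F = ((-1 + 4² + 2*4) - 43) + 53 = ((-1 + 16 + 8) - 43) + 53 = (23 - 43) + 53 = -20 + 53 = 33)
v = -10036 (v = -2*(152*33 + 2) = -2*(5016 + 2) = -2*5018 = -10036)
1/v = 1/(-10036) = -1/10036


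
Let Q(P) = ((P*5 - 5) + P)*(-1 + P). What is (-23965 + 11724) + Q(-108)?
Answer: 58936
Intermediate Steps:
Q(P) = (-1 + P)*(-5 + 6*P) (Q(P) = ((5*P - 5) + P)*(-1 + P) = ((-5 + 5*P) + P)*(-1 + P) = (-5 + 6*P)*(-1 + P) = (-1 + P)*(-5 + 6*P))
(-23965 + 11724) + Q(-108) = (-23965 + 11724) + (5 - 11*(-108) + 6*(-108)**2) = -12241 + (5 + 1188 + 6*11664) = -12241 + (5 + 1188 + 69984) = -12241 + 71177 = 58936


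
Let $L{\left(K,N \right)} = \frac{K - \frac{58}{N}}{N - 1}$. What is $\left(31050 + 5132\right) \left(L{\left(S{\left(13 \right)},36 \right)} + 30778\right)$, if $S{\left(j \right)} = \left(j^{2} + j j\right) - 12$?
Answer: $\frac{350892656089}{315} \approx 1.1139 \cdot 10^{9}$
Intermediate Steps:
$S{\left(j \right)} = -12 + 2 j^{2}$ ($S{\left(j \right)} = \left(j^{2} + j^{2}\right) - 12 = 2 j^{2} - 12 = -12 + 2 j^{2}$)
$L{\left(K,N \right)} = \frac{K - \frac{58}{N}}{-1 + N}$
$\left(31050 + 5132\right) \left(L{\left(S{\left(13 \right)},36 \right)} + 30778\right) = \left(31050 + 5132\right) \left(\frac{-58 + \left(-12 + 2 \cdot 13^{2}\right) 36}{36 \left(-1 + 36\right)} + 30778\right) = 36182 \left(\frac{-58 + \left(-12 + 2 \cdot 169\right) 36}{36 \cdot 35} + 30778\right) = 36182 \left(\frac{1}{36} \cdot \frac{1}{35} \left(-58 + \left(-12 + 338\right) 36\right) + 30778\right) = 36182 \left(\frac{1}{36} \cdot \frac{1}{35} \left(-58 + 326 \cdot 36\right) + 30778\right) = 36182 \left(\frac{1}{36} \cdot \frac{1}{35} \left(-58 + 11736\right) + 30778\right) = 36182 \left(\frac{1}{36} \cdot \frac{1}{35} \cdot 11678 + 30778\right) = 36182 \left(\frac{5839}{630} + 30778\right) = 36182 \cdot \frac{19395979}{630} = \frac{350892656089}{315}$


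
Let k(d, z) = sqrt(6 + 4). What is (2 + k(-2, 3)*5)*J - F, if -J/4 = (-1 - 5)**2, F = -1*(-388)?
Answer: -676 - 720*sqrt(10) ≈ -2952.8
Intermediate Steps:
k(d, z) = sqrt(10)
F = 388
J = -144 (J = -4*(-1 - 5)**2 = -4*(-6)**2 = -4*36 = -144)
(2 + k(-2, 3)*5)*J - F = (2 + sqrt(10)*5)*(-144) - 1*388 = (2 + 5*sqrt(10))*(-144) - 388 = (-288 - 720*sqrt(10)) - 388 = -676 - 720*sqrt(10)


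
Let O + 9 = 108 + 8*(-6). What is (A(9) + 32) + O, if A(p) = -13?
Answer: 70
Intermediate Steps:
O = 51 (O = -9 + (108 + 8*(-6)) = -9 + (108 - 48) = -9 + 60 = 51)
(A(9) + 32) + O = (-13 + 32) + 51 = 19 + 51 = 70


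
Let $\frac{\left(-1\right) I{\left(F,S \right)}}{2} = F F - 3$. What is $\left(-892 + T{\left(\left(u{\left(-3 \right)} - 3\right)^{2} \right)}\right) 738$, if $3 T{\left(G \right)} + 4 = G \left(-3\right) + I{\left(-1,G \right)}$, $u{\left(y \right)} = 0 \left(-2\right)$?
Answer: $-664938$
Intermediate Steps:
$u{\left(y \right)} = 0$
$I{\left(F,S \right)} = 6 - 2 F^{2}$ ($I{\left(F,S \right)} = - 2 \left(F F - 3\right) = - 2 \left(F^{2} - 3\right) = - 2 \left(-3 + F^{2}\right) = 6 - 2 F^{2}$)
$T{\left(G \right)} = - G$ ($T{\left(G \right)} = - \frac{4}{3} + \frac{G \left(-3\right) + \left(6 - 2 \left(-1\right)^{2}\right)}{3} = - \frac{4}{3} + \frac{- 3 G + \left(6 - 2\right)}{3} = - \frac{4}{3} + \frac{- 3 G + 4}{3} = - \frac{4}{3} + \frac{4 - 3 G}{3} = - \frac{4}{3} - \left(- \frac{4}{3} + G\right) = - G$)
$\left(-892 + T{\left(\left(u{\left(-3 \right)} - 3\right)^{2} \right)}\right) 738 = \left(-892 - \left(0 - 3\right)^{2}\right) 738 = \left(-892 - \left(-3\right)^{2}\right) 738 = \left(-892 - 9\right) 738 = \left(-901\right) 738 = -664938$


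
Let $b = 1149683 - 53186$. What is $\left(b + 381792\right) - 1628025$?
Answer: $-149736$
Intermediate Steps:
$b = 1096497$
$\left(b + 381792\right) - 1628025 = \left(1096497 + 381792\right) - 1628025 = 1478289 - 1628025 = -149736$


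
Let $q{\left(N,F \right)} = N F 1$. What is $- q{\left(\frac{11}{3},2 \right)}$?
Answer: $- \frac{22}{3} \approx -7.3333$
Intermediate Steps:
$q{\left(N,F \right)} = F N$ ($q{\left(N,F \right)} = F N 1 = F N$)
$- q{\left(\frac{11}{3},2 \right)} = - 2 \cdot \frac{11}{3} = - 2 \cdot 11 \cdot \frac{1}{3} = - \frac{2 \cdot 11}{3} = \left(-1\right) \frac{22}{3} = - \frac{22}{3}$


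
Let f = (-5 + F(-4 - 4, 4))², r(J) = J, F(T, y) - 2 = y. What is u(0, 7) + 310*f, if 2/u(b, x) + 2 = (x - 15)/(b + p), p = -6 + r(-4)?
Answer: 925/3 ≈ 308.33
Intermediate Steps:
F(T, y) = 2 + y
p = -10 (p = -6 - 4 = -10)
u(b, x) = 2/(-2 + (-15 + x)/(-10 + b)) (u(b, x) = 2/(-2 + (x - 15)/(b - 10)) = 2/(-2 + (-15 + x)/(-10 + b)))
f = 1 (f = (-5 + (2 + 4))² = (-5 + 6)² = 1² = 1)
u(0, 7) + 310*f = 2*(10 - 1*0)/(-5 - 1*7 + 2*0) + 310*1 = 2*(10 + 0)/(-5 - 7 + 0) + 310 = 2*10/(-12) + 310 = 2*(-1/12)*10 + 310 = -5/3 + 310 = 925/3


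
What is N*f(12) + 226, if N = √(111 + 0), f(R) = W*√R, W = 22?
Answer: 226 + 132*√37 ≈ 1028.9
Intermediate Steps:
f(R) = 22*√R
N = √111 ≈ 10.536
N*f(12) + 226 = √111*(22*√12) + 226 = √111*(22*(2*√3)) + 226 = √111*(44*√3) + 226 = 132*√37 + 226 = 226 + 132*√37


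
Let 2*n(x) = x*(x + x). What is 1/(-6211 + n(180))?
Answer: 1/26189 ≈ 3.8184e-5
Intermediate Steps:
n(x) = x² (n(x) = (x*(x + x))/2 = (x*(2*x))/2 = (2*x²)/2 = x²)
1/(-6211 + n(180)) = 1/(-6211 + 180²) = 1/(-6211 + 32400) = 1/26189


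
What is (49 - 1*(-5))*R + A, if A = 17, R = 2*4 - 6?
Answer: 125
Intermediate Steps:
R = 2 (R = 8 - 6 = 2)
(49 - 1*(-5))*R + A = (49 - 1*(-5))*2 + 17 = (49 + 5)*2 + 17 = 54*2 + 17 = 108 + 17 = 125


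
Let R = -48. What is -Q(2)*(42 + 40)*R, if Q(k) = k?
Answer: 7872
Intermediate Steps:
-Q(2)*(42 + 40)*R = -2*(42 + 40)*(-48) = -2*82*(-48) = -164*(-48) = -1*(-7872) = 7872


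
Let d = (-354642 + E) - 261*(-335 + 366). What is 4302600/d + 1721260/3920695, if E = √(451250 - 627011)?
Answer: 4*(-270747075057*I + 86063*√19529)/(784139*(√19529 + 120911*I)) ≈ -11.423 - 0.013709*I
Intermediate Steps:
E = 3*I*√19529 (E = √(-175761) = 3*I*√19529 ≈ 419.24*I)
d = -362733 + 3*I*√19529 (d = (-354642 + 3*I*√19529) - 261*(-335 + 366) = (-354642 + 3*I*√19529) - 261*31 = (-354642 + 3*I*√19529) - 8091 = -362733 + 3*I*√19529 ≈ -3.6273e+5 + 419.24*I)
4302600/d + 1721260/3920695 = 4302600/(-362733 + 3*I*√19529) + 1721260/3920695 = 4302600/(-362733 + 3*I*√19529) + 1721260*(1/3920695) = 4302600/(-362733 + 3*I*√19529) + 344252/784139 = 344252/784139 + 4302600/(-362733 + 3*I*√19529)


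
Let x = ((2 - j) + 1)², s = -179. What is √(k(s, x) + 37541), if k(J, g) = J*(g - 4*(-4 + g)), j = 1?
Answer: 5*√1473 ≈ 191.90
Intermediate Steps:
x = 4 (x = ((2 - 1*1) + 1)² = ((2 - 1) + 1)² = (1 + 1)² = 2² = 4)
k(J, g) = J*(16 - 3*g) (k(J, g) = J*(g + (16 - 4*g)) = J*(16 - 3*g))
√(k(s, x) + 37541) = √(-179*(16 - 3*4) + 37541) = √(-179*(16 - 12) + 37541) = √(-179*4 + 37541) = √(-716 + 37541) = √36825 = 5*√1473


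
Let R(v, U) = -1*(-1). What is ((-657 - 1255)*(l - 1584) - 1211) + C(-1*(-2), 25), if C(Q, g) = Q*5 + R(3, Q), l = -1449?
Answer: 5797896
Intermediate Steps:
R(v, U) = 1
C(Q, g) = 1 + 5*Q (C(Q, g) = Q*5 + 1 = 5*Q + 1 = 1 + 5*Q)
((-657 - 1255)*(l - 1584) - 1211) + C(-1*(-2), 25) = ((-657 - 1255)*(-1449 - 1584) - 1211) + (1 + 5*(-1*(-2))) = (-1912*(-3033) - 1211) + (1 + 5*2) = (5799096 - 1211) + (1 + 10) = 5797885 + 11 = 5797896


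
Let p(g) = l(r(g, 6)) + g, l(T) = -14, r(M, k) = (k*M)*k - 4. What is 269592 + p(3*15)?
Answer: 269623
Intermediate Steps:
r(M, k) = -4 + M*k² (r(M, k) = (M*k)*k - 4 = M*k² - 4 = -4 + M*k²)
p(g) = -14 + g
269592 + p(3*15) = 269592 + (-14 + 3*15) = 269592 + (-14 + 45) = 269592 + 31 = 269623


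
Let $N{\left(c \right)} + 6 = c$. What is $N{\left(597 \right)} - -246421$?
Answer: $247012$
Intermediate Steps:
$N{\left(c \right)} = -6 + c$
$N{\left(597 \right)} - -246421 = \left(-6 + 597\right) - -246421 = 591 + 246421 = 247012$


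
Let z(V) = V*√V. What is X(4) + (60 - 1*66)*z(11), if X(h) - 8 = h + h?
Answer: 16 - 66*√11 ≈ -202.90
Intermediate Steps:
X(h) = 8 + 2*h (X(h) = 8 + (h + h) = 8 + 2*h)
z(V) = V^(3/2)
X(4) + (60 - 1*66)*z(11) = (8 + 2*4) + (60 - 1*66)*11^(3/2) = (8 + 8) + (60 - 66)*(11*√11) = 16 - 66*√11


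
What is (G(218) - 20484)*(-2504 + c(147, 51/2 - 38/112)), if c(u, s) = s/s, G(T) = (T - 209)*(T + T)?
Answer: 41449680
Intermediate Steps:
G(T) = 2*T*(-209 + T) (G(T) = (-209 + T)*(2*T) = 2*T*(-209 + T))
c(u, s) = 1
(G(218) - 20484)*(-2504 + c(147, 51/2 - 38/112)) = (2*218*(-209 + 218) - 20484)*(-2504 + 1) = (2*218*9 - 20484)*(-2503) = (3924 - 20484)*(-2503) = -16560*(-2503) = 41449680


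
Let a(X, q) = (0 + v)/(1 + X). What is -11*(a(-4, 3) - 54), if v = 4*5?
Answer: 2002/3 ≈ 667.33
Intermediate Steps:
v = 20
a(X, q) = 20/(1 + X) (a(X, q) = (0 + 20)/(1 + X) = 20/(1 + X))
-11*(a(-4, 3) - 54) = -11*(20/(1 - 4) - 54) = -11*(20/(-3) - 54) = -11*(20*(-⅓) - 54) = -11*(-20/3 - 54) = -11*(-182/3) = 2002/3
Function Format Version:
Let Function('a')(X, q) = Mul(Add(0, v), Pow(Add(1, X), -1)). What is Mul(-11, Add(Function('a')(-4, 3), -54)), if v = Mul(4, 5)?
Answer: Rational(2002, 3) ≈ 667.33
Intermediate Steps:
v = 20
Function('a')(X, q) = Mul(20, Pow(Add(1, X), -1)) (Function('a')(X, q) = Mul(Add(0, 20), Pow(Add(1, X), -1)) = Mul(20, Pow(Add(1, X), -1)))
Mul(-11, Add(Function('a')(-4, 3), -54)) = Mul(-11, Add(Mul(20, Pow(Add(1, -4), -1)), -54)) = Mul(-11, Add(Mul(20, Pow(-3, -1)), -54)) = Mul(-11, Add(Mul(20, Rational(-1, 3)), -54)) = Mul(-11, Add(Rational(-20, 3), -54)) = Mul(-11, Rational(-182, 3)) = Rational(2002, 3)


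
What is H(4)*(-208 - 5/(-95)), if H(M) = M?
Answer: -15804/19 ≈ -831.79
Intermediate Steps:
H(4)*(-208 - 5/(-95)) = 4*(-208 - 5/(-95)) = 4*(-208 - 5*(-1/95)) = 4*(-208 + 1/19) = 4*(-3951/19) = -15804/19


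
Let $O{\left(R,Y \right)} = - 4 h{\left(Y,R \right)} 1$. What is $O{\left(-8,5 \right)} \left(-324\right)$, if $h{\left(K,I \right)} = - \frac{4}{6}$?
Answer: $-864$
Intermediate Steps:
$h{\left(K,I \right)} = - \frac{2}{3}$ ($h{\left(K,I \right)} = \left(-4\right) \frac{1}{6} = - \frac{2}{3}$)
$O{\left(R,Y \right)} = \frac{8}{3}$ ($O{\left(R,Y \right)} = \left(-4\right) \left(- \frac{2}{3}\right) 1 = \frac{8}{3} \cdot 1 = \frac{8}{3}$)
$O{\left(-8,5 \right)} \left(-324\right) = \frac{8}{3} \left(-324\right) = -864$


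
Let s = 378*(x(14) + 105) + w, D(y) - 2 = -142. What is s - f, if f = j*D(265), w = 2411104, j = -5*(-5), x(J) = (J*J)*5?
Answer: 2824734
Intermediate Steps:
D(y) = -140 (D(y) = 2 - 142 = -140)
x(J) = 5*J² (x(J) = J²*5 = 5*J²)
j = 25
f = -3500 (f = 25*(-140) = -3500)
s = 2821234 (s = 378*(5*14² + 105) + 2411104 = 378*(5*196 + 105) + 2411104 = 378*(980 + 105) + 2411104 = 378*1085 + 2411104 = 410130 + 2411104 = 2821234)
s - f = 2821234 - 1*(-3500) = 2821234 + 3500 = 2824734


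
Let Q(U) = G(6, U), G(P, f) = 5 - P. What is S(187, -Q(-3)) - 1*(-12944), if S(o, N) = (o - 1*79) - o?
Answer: 12865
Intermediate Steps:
Q(U) = -1 (Q(U) = 5 - 1*6 = 5 - 6 = -1)
S(o, N) = -79 (S(o, N) = (o - 79) - o = (-79 + o) - o = -79)
S(187, -Q(-3)) - 1*(-12944) = -79 - 1*(-12944) = -79 + 12944 = 12865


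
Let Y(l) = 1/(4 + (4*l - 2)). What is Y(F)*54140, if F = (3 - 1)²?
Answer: 27070/9 ≈ 3007.8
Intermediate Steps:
F = 4 (F = 2² = 4)
Y(l) = 1/(2 + 4*l) (Y(l) = 1/(4 + (-2 + 4*l)) = 1/(2 + 4*l))
Y(F)*54140 = (1/(2*(1 + 2*4)))*54140 = (1/(2*(1 + 8)))*54140 = ((½)/9)*54140 = ((½)*(⅑))*54140 = (1/18)*54140 = 27070/9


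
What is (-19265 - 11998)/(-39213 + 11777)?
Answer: 31263/27436 ≈ 1.1395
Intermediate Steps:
(-19265 - 11998)/(-39213 + 11777) = -31263/(-27436) = -31263*(-1/27436) = 31263/27436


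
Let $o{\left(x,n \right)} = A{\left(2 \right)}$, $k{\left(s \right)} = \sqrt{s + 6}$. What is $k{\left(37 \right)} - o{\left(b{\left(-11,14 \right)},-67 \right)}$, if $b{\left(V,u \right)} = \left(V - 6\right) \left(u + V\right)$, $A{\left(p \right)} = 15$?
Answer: $-15 + \sqrt{43} \approx -8.4426$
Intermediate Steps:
$k{\left(s \right)} = \sqrt{6 + s}$
$b{\left(V,u \right)} = \left(-6 + V\right) \left(V + u\right)$
$o{\left(x,n \right)} = 15$
$k{\left(37 \right)} - o{\left(b{\left(-11,14 \right)},-67 \right)} = \sqrt{6 + 37} - 15 = \sqrt{43} - 15 = -15 + \sqrt{43}$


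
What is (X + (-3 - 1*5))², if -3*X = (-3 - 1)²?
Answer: 1600/9 ≈ 177.78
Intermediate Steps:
X = -16/3 (X = -(-3 - 1)²/3 = -⅓*(-4)² = -⅓*16 = -16/3 ≈ -5.3333)
(X + (-3 - 1*5))² = (-16/3 + (-3 - 1*5))² = (-16/3 + (-3 - 5))² = (-16/3 - 8)² = (-40/3)² = 1600/9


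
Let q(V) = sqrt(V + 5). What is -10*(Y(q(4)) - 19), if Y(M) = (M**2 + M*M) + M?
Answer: -20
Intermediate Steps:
q(V) = sqrt(5 + V)
Y(M) = M + 2*M**2 (Y(M) = (M**2 + M**2) + M = 2*M**2 + M = M + 2*M**2)
-10*(Y(q(4)) - 19) = -10*(sqrt(5 + 4)*(1 + 2*sqrt(5 + 4)) - 19) = -10*(sqrt(9)*(1 + 2*sqrt(9)) - 19) = -10*(3*(1 + 2*3) - 19) = -10*(3*(1 + 6) - 19) = -10*(3*7 - 19) = -10*(21 - 19) = -10*2 = -20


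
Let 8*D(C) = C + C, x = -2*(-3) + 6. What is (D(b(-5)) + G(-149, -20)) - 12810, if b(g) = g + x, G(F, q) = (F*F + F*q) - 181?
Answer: 48767/4 ≈ 12192.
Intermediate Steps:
G(F, q) = -181 + F² + F*q (G(F, q) = (F² + F*q) - 181 = -181 + F² + F*q)
x = 12 (x = 6 + 6 = 12)
b(g) = 12 + g (b(g) = g + 12 = 12 + g)
D(C) = C/4 (D(C) = (C + C)/8 = (2*C)/8 = C/4)
(D(b(-5)) + G(-149, -20)) - 12810 = ((12 - 5)/4 + (-181 + (-149)² - 149*(-20))) - 12810 = ((¼)*7 + (-181 + 22201 + 2980)) - 12810 = (7/4 + 25000) - 12810 = 100007/4 - 12810 = 48767/4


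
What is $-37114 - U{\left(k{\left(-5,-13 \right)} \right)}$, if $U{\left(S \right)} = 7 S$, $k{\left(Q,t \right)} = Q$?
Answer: $-37079$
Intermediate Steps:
$-37114 - U{\left(k{\left(-5,-13 \right)} \right)} = -37114 - 7 \left(-5\right) = -37114 - -35 = -37114 + 35 = -37079$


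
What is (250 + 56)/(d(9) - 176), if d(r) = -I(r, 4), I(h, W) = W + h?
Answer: -34/21 ≈ -1.6190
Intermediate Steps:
d(r) = -4 - r (d(r) = -(4 + r) = -4 - r)
(250 + 56)/(d(9) - 176) = (250 + 56)/((-4 - 1*9) - 176) = 306/((-4 - 9) - 176) = 306/(-13 - 176) = 306/(-189) = 306*(-1/189) = -34/21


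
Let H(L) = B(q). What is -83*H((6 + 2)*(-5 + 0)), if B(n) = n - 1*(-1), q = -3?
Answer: 166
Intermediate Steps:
B(n) = 1 + n (B(n) = n + 1 = 1 + n)
H(L) = -2 (H(L) = 1 - 3 = -2)
-83*H((6 + 2)*(-5 + 0)) = -83*(-2) = 166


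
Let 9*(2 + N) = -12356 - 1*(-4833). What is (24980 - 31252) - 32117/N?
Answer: -47008099/7541 ≈ -6233.7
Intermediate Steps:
N = -7541/9 (N = -2 + (-12356 - 1*(-4833))/9 = -2 + (-12356 + 4833)/9 = -2 + (1/9)*(-7523) = -2 - 7523/9 = -7541/9 ≈ -837.89)
(24980 - 31252) - 32117/N = (24980 - 31252) - 32117/(-7541/9) = -6272 - 32117*(-9/7541) = -6272 + 289053/7541 = -47008099/7541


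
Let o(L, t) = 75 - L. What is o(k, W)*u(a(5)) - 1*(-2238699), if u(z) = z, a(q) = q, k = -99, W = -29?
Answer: 2239569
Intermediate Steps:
o(k, W)*u(a(5)) - 1*(-2238699) = (75 - 1*(-99))*5 - 1*(-2238699) = (75 + 99)*5 + 2238699 = 174*5 + 2238699 = 870 + 2238699 = 2239569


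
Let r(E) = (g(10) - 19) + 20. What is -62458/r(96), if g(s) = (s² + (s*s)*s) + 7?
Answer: -31229/554 ≈ -56.370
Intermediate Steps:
g(s) = 7 + s² + s³ (g(s) = (s² + s²*s) + 7 = (s² + s³) + 7 = 7 + s² + s³)
r(E) = 1108 (r(E) = ((7 + 10² + 10³) - 19) + 20 = ((7 + 100 + 1000) - 19) + 20 = (1107 - 19) + 20 = 1088 + 20 = 1108)
-62458/r(96) = -62458/1108 = -62458*1/1108 = -31229/554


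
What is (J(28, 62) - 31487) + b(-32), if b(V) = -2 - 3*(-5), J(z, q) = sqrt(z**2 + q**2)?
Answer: -31474 + 2*sqrt(1157) ≈ -31406.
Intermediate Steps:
J(z, q) = sqrt(q**2 + z**2)
b(V) = 13 (b(V) = -2 + 15 = 13)
(J(28, 62) - 31487) + b(-32) = (sqrt(62**2 + 28**2) - 31487) + 13 = (sqrt(3844 + 784) - 31487) + 13 = (sqrt(4628) - 31487) + 13 = (2*sqrt(1157) - 31487) + 13 = (-31487 + 2*sqrt(1157)) + 13 = -31474 + 2*sqrt(1157)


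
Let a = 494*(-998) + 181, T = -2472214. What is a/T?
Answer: 492831/2472214 ≈ 0.19935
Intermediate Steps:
a = -492831 (a = -493012 + 181 = -492831)
a/T = -492831/(-2472214) = -492831*(-1/2472214) = 492831/2472214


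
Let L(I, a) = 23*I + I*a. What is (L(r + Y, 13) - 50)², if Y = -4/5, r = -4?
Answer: 1240996/25 ≈ 49640.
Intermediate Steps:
Y = -⅘ (Y = -4*⅕ = -⅘ ≈ -0.80000)
(L(r + Y, 13) - 50)² = ((-4 - ⅘)*(23 + 13) - 50)² = (-24/5*36 - 50)² = (-864/5 - 50)² = (-1114/5)² = 1240996/25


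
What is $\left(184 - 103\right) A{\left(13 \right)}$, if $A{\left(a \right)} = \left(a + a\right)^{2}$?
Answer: $54756$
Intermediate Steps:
$A{\left(a \right)} = 4 a^{2}$ ($A{\left(a \right)} = \left(2 a\right)^{2} = 4 a^{2}$)
$\left(184 - 103\right) A{\left(13 \right)} = \left(184 - 103\right) 4 \cdot 13^{2} = 81 \cdot 4 \cdot 169 = 81 \cdot 676 = 54756$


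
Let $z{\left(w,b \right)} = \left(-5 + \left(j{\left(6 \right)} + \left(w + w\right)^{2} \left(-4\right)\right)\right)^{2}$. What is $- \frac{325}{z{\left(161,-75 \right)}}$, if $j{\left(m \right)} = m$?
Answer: $- \frac{13}{6880204809} \approx -1.8895 \cdot 10^{-9}$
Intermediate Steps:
$z{\left(w,b \right)} = \left(1 - 16 w^{2}\right)^{2}$ ($z{\left(w,b \right)} = \left(-5 + \left(6 + \left(w + w\right)^{2} \left(-4\right)\right)\right)^{2} = \left(-5 + \left(6 + \left(2 w\right)^{2} \left(-4\right)\right)\right)^{2} = \left(-5 + \left(6 + 4 w^{2} \left(-4\right)\right)\right)^{2} = \left(-5 - \left(-6 + 16 w^{2}\right)\right)^{2} = \left(1 - 16 w^{2}\right)^{2}$)
$- \frac{325}{z{\left(161,-75 \right)}} = - \frac{325}{\left(-1 + 16 \cdot 161^{2}\right)^{2}} = - \frac{325}{\left(-1 + 16 \cdot 25921\right)^{2}} = - \frac{325}{\left(-1 + 414736\right)^{2}} = - \frac{325}{414735^{2}} = - \frac{325}{172005120225} = \left(-325\right) \frac{1}{172005120225} = - \frac{13}{6880204809}$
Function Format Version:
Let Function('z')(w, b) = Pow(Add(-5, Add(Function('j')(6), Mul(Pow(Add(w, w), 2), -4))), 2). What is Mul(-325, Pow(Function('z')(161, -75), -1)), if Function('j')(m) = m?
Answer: Rational(-13, 6880204809) ≈ -1.8895e-9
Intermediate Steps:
Function('z')(w, b) = Pow(Add(1, Mul(-16, Pow(w, 2))), 2) (Function('z')(w, b) = Pow(Add(-5, Add(6, Mul(Pow(Add(w, w), 2), -4))), 2) = Pow(Add(-5, Add(6, Mul(Pow(Mul(2, w), 2), -4))), 2) = Pow(Add(-5, Add(6, Mul(Mul(4, Pow(w, 2)), -4))), 2) = Pow(Add(-5, Add(6, Mul(-16, Pow(w, 2)))), 2) = Pow(Add(1, Mul(-16, Pow(w, 2))), 2))
Mul(-325, Pow(Function('z')(161, -75), -1)) = Mul(-325, Pow(Pow(Add(-1, Mul(16, Pow(161, 2))), 2), -1)) = Mul(-325, Pow(Pow(Add(-1, Mul(16, 25921)), 2), -1)) = Mul(-325, Pow(Pow(Add(-1, 414736), 2), -1)) = Mul(-325, Pow(Pow(414735, 2), -1)) = Mul(-325, Pow(172005120225, -1)) = Mul(-325, Rational(1, 172005120225)) = Rational(-13, 6880204809)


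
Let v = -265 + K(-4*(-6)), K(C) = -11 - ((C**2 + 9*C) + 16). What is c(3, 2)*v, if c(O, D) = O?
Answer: -3252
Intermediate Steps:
K(C) = -27 - C**2 - 9*C (K(C) = -11 - (16 + C**2 + 9*C) = -11 + (-16 - C**2 - 9*C) = -27 - C**2 - 9*C)
v = -1084 (v = -265 + (-27 - (-4*(-6))**2 - (-36)*(-6)) = -265 + (-27 - 1*24**2 - 9*24) = -265 + (-27 - 1*576 - 216) = -265 + (-27 - 576 - 216) = -265 - 819 = -1084)
c(3, 2)*v = 3*(-1084) = -3252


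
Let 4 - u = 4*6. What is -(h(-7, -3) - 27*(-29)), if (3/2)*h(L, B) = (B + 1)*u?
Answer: -2429/3 ≈ -809.67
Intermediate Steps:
u = -20 (u = 4 - 4*6 = 4 - 1*24 = 4 - 24 = -20)
h(L, B) = -40/3 - 40*B/3 (h(L, B) = 2*((B + 1)*(-20))/3 = 2*((1 + B)*(-20))/3 = 2*(-20 - 20*B)/3 = -40/3 - 40*B/3)
-(h(-7, -3) - 27*(-29)) = -((-40/3 - 40/3*(-3)) - 27*(-29)) = -((-40/3 + 40) + 783) = -(80/3 + 783) = -1*2429/3 = -2429/3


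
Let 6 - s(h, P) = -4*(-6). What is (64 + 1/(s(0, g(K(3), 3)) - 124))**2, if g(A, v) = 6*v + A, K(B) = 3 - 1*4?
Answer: 82573569/20164 ≈ 4095.1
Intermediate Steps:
K(B) = -1 (K(B) = 3 - 4 = -1)
g(A, v) = A + 6*v
s(h, P) = -18 (s(h, P) = 6 - (-4)*(-6) = 6 - 1*24 = 6 - 24 = -18)
(64 + 1/(s(0, g(K(3), 3)) - 124))**2 = (64 + 1/(-18 - 124))**2 = (64 + 1/(-142))**2 = (64 - 1/142)**2 = (9087/142)**2 = 82573569/20164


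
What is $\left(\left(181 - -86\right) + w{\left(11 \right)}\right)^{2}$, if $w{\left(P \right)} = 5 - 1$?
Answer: $73441$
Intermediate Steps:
$w{\left(P \right)} = 4$ ($w{\left(P \right)} = 5 - 1 = 4$)
$\left(\left(181 - -86\right) + w{\left(11 \right)}\right)^{2} = \left(\left(181 - -86\right) + 4\right)^{2} = \left(\left(181 + 86\right) + 4\right)^{2} = \left(267 + 4\right)^{2} = 271^{2} = 73441$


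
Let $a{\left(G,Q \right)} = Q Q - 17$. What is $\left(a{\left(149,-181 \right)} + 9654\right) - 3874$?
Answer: $38524$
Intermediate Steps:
$a{\left(G,Q \right)} = -17 + Q^{2}$ ($a{\left(G,Q \right)} = Q^{2} - 17 = -17 + Q^{2}$)
$\left(a{\left(149,-181 \right)} + 9654\right) - 3874 = \left(\left(-17 + \left(-181\right)^{2}\right) + 9654\right) - 3874 = \left(\left(-17 + 32761\right) + 9654\right) - 3874 = \left(32744 + 9654\right) - 3874 = 42398 - 3874 = 38524$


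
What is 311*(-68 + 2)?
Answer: -20526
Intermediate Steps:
311*(-68 + 2) = 311*(-66) = -20526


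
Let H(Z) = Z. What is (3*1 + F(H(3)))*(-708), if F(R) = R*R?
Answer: -8496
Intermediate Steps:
F(R) = R**2
(3*1 + F(H(3)))*(-708) = (3*1 + 3**2)*(-708) = (3 + 9)*(-708) = 12*(-708) = -8496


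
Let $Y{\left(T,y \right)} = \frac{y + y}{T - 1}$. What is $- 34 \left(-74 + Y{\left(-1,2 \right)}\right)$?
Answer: $2584$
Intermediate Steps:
$Y{\left(T,y \right)} = \frac{2 y}{-1 + T}$
$- 34 \left(-74 + Y{\left(-1,2 \right)}\right) = - 34 \left(-74 + 2 \cdot 2 \frac{1}{-1 - 1}\right) = - 34 \left(-74 + 2 \cdot 2 \frac{1}{-2}\right) = - 34 \left(-74 + 2 \cdot 2 \left(- \frac{1}{2}\right)\right) = - 34 \left(-74 - 2\right) = \left(-34\right) \left(-76\right) = 2584$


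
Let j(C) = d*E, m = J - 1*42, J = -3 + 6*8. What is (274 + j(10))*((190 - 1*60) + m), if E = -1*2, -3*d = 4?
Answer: 110390/3 ≈ 36797.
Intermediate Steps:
J = 45 (J = -3 + 48 = 45)
d = -4/3 (d = -⅓*4 = -4/3 ≈ -1.3333)
E = -2
m = 3 (m = 45 - 1*42 = 45 - 42 = 3)
j(C) = 8/3 (j(C) = -4/3*(-2) = 8/3)
(274 + j(10))*((190 - 1*60) + m) = (274 + 8/3)*((190 - 1*60) + 3) = 830*((190 - 60) + 3)/3 = 830*(130 + 3)/3 = (830/3)*133 = 110390/3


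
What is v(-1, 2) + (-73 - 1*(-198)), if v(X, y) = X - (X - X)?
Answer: 124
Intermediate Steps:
v(X, y) = X (v(X, y) = X - 1*0 = X + 0 = X)
v(-1, 2) + (-73 - 1*(-198)) = -1 + (-73 - 1*(-198)) = -1 + (-73 + 198) = -1 + 125 = 124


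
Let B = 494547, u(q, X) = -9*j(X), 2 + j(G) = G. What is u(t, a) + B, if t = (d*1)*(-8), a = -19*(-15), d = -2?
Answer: 492000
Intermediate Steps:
j(G) = -2 + G
a = 285
t = 16 (t = -2*1*(-8) = -2*(-8) = 16)
u(q, X) = 18 - 9*X (u(q, X) = -9*(-2 + X) = 18 - 9*X)
u(t, a) + B = (18 - 9*285) + 494547 = (18 - 2565) + 494547 = -2547 + 494547 = 492000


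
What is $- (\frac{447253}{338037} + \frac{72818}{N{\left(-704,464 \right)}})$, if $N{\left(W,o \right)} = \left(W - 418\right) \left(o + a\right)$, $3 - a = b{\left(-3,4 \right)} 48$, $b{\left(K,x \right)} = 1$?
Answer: $- \frac{10313694866}{8828737687} \approx -1.1682$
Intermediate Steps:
$a = -45$ ($a = 3 - 1 \cdot 48 = 3 - 48 = -45$)
$N{\left(W,o \right)} = \left(-418 + W\right) \left(-45 + o\right)$ ($N{\left(W,o \right)} = \left(W - 418\right) \left(o - 45\right) = \left(-418 + W\right) \left(-45 + o\right)$)
$- (\frac{447253}{338037} + \frac{72818}{N{\left(-704,464 \right)}}) = - (\frac{447253}{338037} + \frac{72818}{18810 - 193952 - -31680 - 326656}) = - (447253 \cdot \frac{1}{338037} + \frac{72818}{18810 - 193952 + 31680 - 326656}) = - (\frac{447253}{338037} + \frac{72818}{-470118}) = - (\frac{447253}{338037} + 72818 \left(- \frac{1}{470118}\right)) = - (\frac{447253}{338037} - \frac{36409}{235059}) = \left(-1\right) \frac{10313694866}{8828737687} = - \frac{10313694866}{8828737687}$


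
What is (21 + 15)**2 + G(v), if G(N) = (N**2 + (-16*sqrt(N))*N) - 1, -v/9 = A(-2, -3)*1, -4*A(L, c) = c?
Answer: 21449/16 + 162*I*sqrt(3) ≈ 1340.6 + 280.59*I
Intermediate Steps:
A(L, c) = -c/4
v = -27/4 (v = -9*(-1/4*(-3)) = -27/4 ≈ -6.7500)
G(N) = -1 + N**2 - 16*N**(3/2) (G(N) = (N**2 - 16*N**(3/2)) - 1 = -1 + N**2 - 16*N**(3/2))
(21 + 15)**2 + G(v) = (21 + 15)**2 + (-1 + (-27/4)**2 - (-162)*I*sqrt(3)) = 36**2 + (-1 + 729/16 - (-162)*I*sqrt(3)) = 1296 + (-1 + 729/16 + 162*I*sqrt(3)) = 1296 + (713/16 + 162*I*sqrt(3)) = 21449/16 + 162*I*sqrt(3)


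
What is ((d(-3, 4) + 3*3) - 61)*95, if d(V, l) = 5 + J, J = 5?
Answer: -3990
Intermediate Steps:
d(V, l) = 10 (d(V, l) = 5 + 5 = 10)
((d(-3, 4) + 3*3) - 61)*95 = ((10 + 3*3) - 61)*95 = ((10 + 9) - 61)*95 = (19 - 61)*95 = -42*95 = -3990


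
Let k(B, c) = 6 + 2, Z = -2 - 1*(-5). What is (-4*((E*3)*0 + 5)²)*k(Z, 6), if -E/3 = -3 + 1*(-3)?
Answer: -800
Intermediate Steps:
Z = 3 (Z = -2 + 5 = 3)
E = 18 (E = -3*(-3 + 1*(-3)) = -3*(-3 - 3) = -3*(-6) = 18)
k(B, c) = 8
(-4*((E*3)*0 + 5)²)*k(Z, 6) = -4*((18*3)*0 + 5)²*8 = -4*(54*0 + 5)²*8 = -4*(0 + 5)²*8 = -4*5²*8 = -4*25*8 = -100*8 = -800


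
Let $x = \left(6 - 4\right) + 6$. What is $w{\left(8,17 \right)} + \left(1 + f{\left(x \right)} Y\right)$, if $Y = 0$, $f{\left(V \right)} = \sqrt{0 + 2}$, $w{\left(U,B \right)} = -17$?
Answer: $-16$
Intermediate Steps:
$x = 8$ ($x = 2 + 6 = 8$)
$f{\left(V \right)} = \sqrt{2}$
$w{\left(8,17 \right)} + \left(1 + f{\left(x \right)} Y\right) = -17 + \left(1 + \sqrt{2} \cdot 0\right) = -17 + \left(1 + 0\right) = -17 + 1 = -16$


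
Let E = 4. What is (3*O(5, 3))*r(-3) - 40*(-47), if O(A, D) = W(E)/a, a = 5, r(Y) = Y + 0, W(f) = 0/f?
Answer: 1880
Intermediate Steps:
W(f) = 0
r(Y) = Y
O(A, D) = 0 (O(A, D) = 0/5 = 0*(1/5) = 0)
(3*O(5, 3))*r(-3) - 40*(-47) = (3*0)*(-3) - 40*(-47) = 0*(-3) + 1880 = 0 + 1880 = 1880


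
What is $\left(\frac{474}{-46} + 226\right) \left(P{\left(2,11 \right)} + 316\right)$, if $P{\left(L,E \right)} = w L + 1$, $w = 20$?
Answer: $\frac{1771077}{23} \approx 77003.0$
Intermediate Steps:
$P{\left(L,E \right)} = 1 + 20 L$ ($P{\left(L,E \right)} = 20 L + 1 = 1 + 20 L$)
$\left(\frac{474}{-46} + 226\right) \left(P{\left(2,11 \right)} + 316\right) = \left(\frac{474}{-46} + 226\right) \left(\left(1 + 20 \cdot 2\right) + 316\right) = \left(474 \left(- \frac{1}{46}\right) + 226\right) \left(\left(1 + 40\right) + 316\right) = \left(- \frac{237}{23} + 226\right) \left(41 + 316\right) = \frac{4961}{23} \cdot 357 = \frac{1771077}{23}$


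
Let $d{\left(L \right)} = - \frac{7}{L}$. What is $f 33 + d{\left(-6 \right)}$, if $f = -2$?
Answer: $- \frac{389}{6} \approx -64.833$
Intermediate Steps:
$f 33 + d{\left(-6 \right)} = \left(-2\right) 33 - \frac{7}{-6} = -66 - - \frac{7}{6} = -66 + \frac{7}{6} = - \frac{389}{6}$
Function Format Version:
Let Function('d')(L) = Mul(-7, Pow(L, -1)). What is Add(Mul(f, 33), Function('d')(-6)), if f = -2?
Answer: Rational(-389, 6) ≈ -64.833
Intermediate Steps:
Add(Mul(f, 33), Function('d')(-6)) = Add(Mul(-2, 33), Mul(-7, Pow(-6, -1))) = Add(-66, Mul(-7, Rational(-1, 6))) = Add(-66, Rational(7, 6)) = Rational(-389, 6)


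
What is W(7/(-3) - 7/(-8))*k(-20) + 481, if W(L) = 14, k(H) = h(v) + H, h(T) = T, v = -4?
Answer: 145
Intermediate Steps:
k(H) = -4 + H
W(7/(-3) - 7/(-8))*k(-20) + 481 = 14*(-4 - 20) + 481 = 14*(-24) + 481 = -336 + 481 = 145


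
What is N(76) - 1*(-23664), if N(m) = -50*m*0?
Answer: 23664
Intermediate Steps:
N(m) = 0
N(76) - 1*(-23664) = 0 - 1*(-23664) = 0 + 23664 = 23664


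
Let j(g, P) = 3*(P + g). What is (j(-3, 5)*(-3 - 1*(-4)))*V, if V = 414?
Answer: 2484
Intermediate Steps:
j(g, P) = 3*P + 3*g
(j(-3, 5)*(-3 - 1*(-4)))*V = ((3*5 + 3*(-3))*(-3 - 1*(-4)))*414 = ((15 - 9)*(-3 + 4))*414 = (6*1)*414 = 6*414 = 2484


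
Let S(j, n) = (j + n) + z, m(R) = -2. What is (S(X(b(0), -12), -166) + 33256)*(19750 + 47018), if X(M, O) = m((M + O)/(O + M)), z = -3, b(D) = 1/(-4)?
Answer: 2209019280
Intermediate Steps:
b(D) = -¼
X(M, O) = -2
S(j, n) = -3 + j + n (S(j, n) = (j + n) - 3 = -3 + j + n)
(S(X(b(0), -12), -166) + 33256)*(19750 + 47018) = ((-3 - 2 - 166) + 33256)*(19750 + 47018) = (-171 + 33256)*66768 = 33085*66768 = 2209019280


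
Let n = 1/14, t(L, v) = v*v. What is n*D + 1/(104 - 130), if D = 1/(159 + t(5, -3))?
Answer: -1163/30576 ≈ -0.038036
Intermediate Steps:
t(L, v) = v²
n = 1/14 ≈ 0.071429
D = 1/168 (D = 1/(159 + (-3)²) = 1/(159 + 9) = 1/168 ≈ 0.0059524)
n*D + 1/(104 - 130) = (1/14)*(1/168) + 1/(104 - 130) = 1/2352 + 1/(-26) = 1/2352 - 1/26 = -1163/30576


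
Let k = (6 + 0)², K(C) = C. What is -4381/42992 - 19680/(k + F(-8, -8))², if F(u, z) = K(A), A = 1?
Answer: -852080149/58856048 ≈ -14.477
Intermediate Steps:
F(u, z) = 1
k = 36 (k = 6² = 36)
-4381/42992 - 19680/(k + F(-8, -8))² = -4381/42992 - 19680/(36 + 1)² = -4381*1/42992 - 19680/(37²) = -4381/42992 - 19680/1369 = -852080149/58856048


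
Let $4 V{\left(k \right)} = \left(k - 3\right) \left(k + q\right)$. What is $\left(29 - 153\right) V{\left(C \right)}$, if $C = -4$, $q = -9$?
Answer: $-2821$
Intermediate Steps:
$V{\left(k \right)} = \frac{\left(-9 + k\right) \left(-3 + k\right)}{4}$ ($V{\left(k \right)} = \frac{\left(k - 3\right) \left(k - 9\right)}{4} = \frac{\left(-3 + k\right) \left(-9 + k\right)}{4} = \frac{\left(-9 + k\right) \left(-3 + k\right)}{4}$)
$\left(29 - 153\right) V{\left(C \right)} = \left(29 - 153\right) \left(\frac{27}{4} - -12 + \frac{\left(-4\right)^{2}}{4}\right) = - 124 \left(\frac{27}{4} + 12 + \frac{1}{4} \cdot 16\right) = - 124 \left(\frac{27}{4} + 12 + 4\right) = \left(-124\right) \frac{91}{4} = -2821$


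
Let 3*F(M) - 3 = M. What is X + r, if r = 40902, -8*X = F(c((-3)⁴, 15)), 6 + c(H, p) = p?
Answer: 81803/2 ≈ 40902.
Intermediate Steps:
c(H, p) = -6 + p
F(M) = 1 + M/3
X = -½ (X = -(1 + (-6 + 15)/3)/8 = -(1 + (⅓)*9)/8 = -(1 + 3)/8 = -⅛*4 = -½ ≈ -0.50000)
X + r = -½ + 40902 = 81803/2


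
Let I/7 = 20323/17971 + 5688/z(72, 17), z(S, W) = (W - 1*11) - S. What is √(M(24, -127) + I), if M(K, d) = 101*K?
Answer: √71459320991179/197681 ≈ 42.763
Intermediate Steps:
z(S, W) = -11 + W - S (z(S, W) = (W - 11) - S = (-11 + W) - S = -11 + W - S)
I = -117690685/197681 (I = 7*(20323/17971 + 5688/(-11 + 17 - 1*72)) = 7*(20323*(1/17971) + 5688/(-11 + 17 - 72)) = 7*(20323/17971 + 5688/(-66)) = 7*(20323/17971 + 5688*(-1/66)) = 7*(20323/17971 - 948/11) = 7*(-16812955/197681) = -117690685/197681 ≈ -595.36)
√(M(24, -127) + I) = √(101*24 - 117690685/197681) = √(2424 - 117690685/197681) = √(361488059/197681) = √71459320991179/197681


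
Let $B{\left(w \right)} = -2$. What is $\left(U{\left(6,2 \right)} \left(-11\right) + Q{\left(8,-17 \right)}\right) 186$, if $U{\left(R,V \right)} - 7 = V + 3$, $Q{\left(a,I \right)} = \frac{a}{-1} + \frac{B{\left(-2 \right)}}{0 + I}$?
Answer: $- \frac{442308}{17} \approx -26018.0$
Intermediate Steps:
$Q{\left(a,I \right)} = - a - \frac{2}{I}$ ($Q{\left(a,I \right)} = \frac{a}{-1} - \frac{2}{0 + I} = a \left(-1\right) - \frac{2}{I} = - a - \frac{2}{I}$)
$U{\left(R,V \right)} = 10 + V$ ($U{\left(R,V \right)} = 7 + \left(V + 3\right) = 7 + \left(3 + V\right) = 10 + V$)
$\left(U{\left(6,2 \right)} \left(-11\right) + Q{\left(8,-17 \right)}\right) 186 = \left(\left(10 + 2\right) \left(-11\right) - \left(8 + \frac{2}{-17}\right)\right) 186 = \left(12 \left(-11\right) - \frac{134}{17}\right) 186 = \left(-132 + \left(-8 + \frac{2}{17}\right)\right) 186 = \left(-132 - \frac{134}{17}\right) 186 = \left(- \frac{2378}{17}\right) 186 = - \frac{442308}{17}$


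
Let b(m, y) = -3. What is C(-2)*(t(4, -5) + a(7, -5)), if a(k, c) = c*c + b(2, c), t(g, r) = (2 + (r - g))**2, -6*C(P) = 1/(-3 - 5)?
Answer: 71/48 ≈ 1.4792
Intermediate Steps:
C(P) = 1/48 (C(P) = -1/(6*(-3 - 5)) = -1/6/(-8) = -1/6*(-1/8) = 1/48)
t(g, r) = (2 + r - g)**2
a(k, c) = -3 + c**2 (a(k, c) = c*c - 3 = c**2 - 3 = -3 + c**2)
C(-2)*(t(4, -5) + a(7, -5)) = ((2 - 5 - 1*4)**2 + (-3 + (-5)**2))/48 = ((2 - 5 - 4)**2 + (-3 + 25))/48 = ((-7)**2 + 22)/48 = (49 + 22)/48 = (1/48)*71 = 71/48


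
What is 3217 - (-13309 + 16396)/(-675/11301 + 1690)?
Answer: 20467809356/6366005 ≈ 3215.2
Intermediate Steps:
3217 - (-13309 + 16396)/(-675/11301 + 1690) = 3217 - 3087/(-675*1/11301 + 1690) = 3217 - 3087/(-225/3767 + 1690) = 3217 - 3087/6366005/3767 = 3217 - 3087*3767/6366005 = 3217 - 1*11628729/6366005 = 3217 - 11628729/6366005 = 20467809356/6366005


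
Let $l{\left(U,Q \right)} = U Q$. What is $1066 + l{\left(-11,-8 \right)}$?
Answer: $1154$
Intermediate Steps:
$l{\left(U,Q \right)} = Q U$
$1066 + l{\left(-11,-8 \right)} = 1066 - -88 = 1066 + 88 = 1154$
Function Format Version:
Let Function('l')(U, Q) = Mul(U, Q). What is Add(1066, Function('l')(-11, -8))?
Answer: 1154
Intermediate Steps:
Function('l')(U, Q) = Mul(Q, U)
Add(1066, Function('l')(-11, -8)) = Add(1066, Mul(-8, -11)) = Add(1066, 88) = 1154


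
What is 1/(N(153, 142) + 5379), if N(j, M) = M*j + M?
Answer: 1/27247 ≈ 3.6701e-5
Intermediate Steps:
N(j, M) = M + M*j
1/(N(153, 142) + 5379) = 1/(142*(1 + 153) + 5379) = 1/(142*154 + 5379) = 1/(21868 + 5379) = 1/27247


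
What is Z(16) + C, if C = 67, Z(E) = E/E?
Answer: 68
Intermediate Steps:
Z(E) = 1
Z(16) + C = 1 + 67 = 68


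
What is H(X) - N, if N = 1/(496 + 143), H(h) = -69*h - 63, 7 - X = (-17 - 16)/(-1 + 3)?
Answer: -2152793/1278 ≈ -1684.5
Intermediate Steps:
X = 47/2 (X = 7 - (-17 - 16)/(-1 + 3) = 7 - (-33)/2 = 7 - 1*(-33/2) = 7 + 33/2 = 47/2 ≈ 23.500)
H(h) = -63 - 69*h
N = 1/639 ≈ 0.0015649
H(X) - N = (-63 - 69*47/2) - 1*1/639 = (-63 - 3243/2) - 1/639 = -3369/2 - 1/639 = -2152793/1278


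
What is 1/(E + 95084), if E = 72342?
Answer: 1/167426 ≈ 5.9728e-6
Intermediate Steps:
1/(E + 95084) = 1/(72342 + 95084) = 1/167426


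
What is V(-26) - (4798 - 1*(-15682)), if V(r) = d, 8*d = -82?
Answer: -81961/4 ≈ -20490.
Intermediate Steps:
d = -41/4 (d = (⅛)*(-82) = -41/4 ≈ -10.250)
V(r) = -41/4
V(-26) - (4798 - 1*(-15682)) = -41/4 - (4798 - 1*(-15682)) = -41/4 - (4798 + 15682) = -41/4 - 1*20480 = -41/4 - 20480 = -81961/4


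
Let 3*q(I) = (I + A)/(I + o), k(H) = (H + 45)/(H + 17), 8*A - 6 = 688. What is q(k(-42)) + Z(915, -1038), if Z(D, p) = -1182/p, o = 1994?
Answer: 119337007/103482372 ≈ 1.1532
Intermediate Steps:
A = 347/4 (A = ¾ + (⅛)*688 = ¾ + 86 = 347/4 ≈ 86.750)
k(H) = (45 + H)/(17 + H)
q(I) = (347/4 + I)/(3*(1994 + I)) (q(I) = ((I + 347/4)/(I + 1994))/3 = ((347/4 + I)/(1994 + I))/3 = (347/4 + I)/(3*(1994 + I)))
q(k(-42)) + Z(915, -1038) = (347 + 4*((45 - 42)/(17 - 42)))/(12*(1994 + (45 - 42)/(17 - 42))) - 1182/(-1038) = (347 + 4*(3/(-25)))/(12*(1994 + 3/(-25))) - 1182*(-1/1038) = (347 + 4*(-1/25*3))/(12*(1994 - 1/25*3)) + 197/173 = (347 + 4*(-3/25))/(12*(1994 - 3/25)) + 197/173 = (347 - 12/25)/(12*(49847/25)) + 197/173 = (1/12)*(25/49847)*(8663/25) + 197/173 = 8663/598164 + 197/173 = 119337007/103482372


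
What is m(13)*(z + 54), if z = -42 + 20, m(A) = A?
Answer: 416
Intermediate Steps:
z = -22
m(13)*(z + 54) = 13*(-22 + 54) = 13*32 = 416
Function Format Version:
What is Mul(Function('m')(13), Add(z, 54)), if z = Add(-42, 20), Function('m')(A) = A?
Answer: 416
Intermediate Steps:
z = -22
Mul(Function('m')(13), Add(z, 54)) = Mul(13, Add(-22, 54)) = Mul(13, 32) = 416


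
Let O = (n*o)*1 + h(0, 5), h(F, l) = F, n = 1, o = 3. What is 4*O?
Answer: 12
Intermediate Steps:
O = 3 (O = (1*3)*1 + 0 = 3*1 + 0 = 3 + 0 = 3)
4*O = 4*3 = 12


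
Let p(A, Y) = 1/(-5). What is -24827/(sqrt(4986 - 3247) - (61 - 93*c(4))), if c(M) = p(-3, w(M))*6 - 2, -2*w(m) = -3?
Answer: 222574055/3171374 + 620675*sqrt(1739)/3171374 ≈ 78.344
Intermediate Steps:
w(m) = 3/2 (w(m) = -1/2*(-3) = 3/2)
p(A, Y) = -1/5
c(M) = -16/5 (c(M) = -1/5*6 - 2 = -6/5 - 2 = -16/5)
-24827/(sqrt(4986 - 3247) - (61 - 93*c(4))) = -24827/(sqrt(4986 - 3247) - (61 - 93*(-16/5))) = -24827/(sqrt(1739) - (61 + 1488/5)) = -24827/(sqrt(1739) - 1*1793/5) = -24827/(sqrt(1739) - 1793/5) = -24827/(-1793/5 + sqrt(1739))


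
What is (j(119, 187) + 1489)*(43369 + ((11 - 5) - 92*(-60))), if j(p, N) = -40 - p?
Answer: 65030350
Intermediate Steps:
(j(119, 187) + 1489)*(43369 + ((11 - 5) - 92*(-60))) = ((-40 - 1*119) + 1489)*(43369 + ((11 - 5) - 92*(-60))) = ((-40 - 119) + 1489)*(43369 + (6 + 5520)) = (-159 + 1489)*(43369 + 5526) = 1330*48895 = 65030350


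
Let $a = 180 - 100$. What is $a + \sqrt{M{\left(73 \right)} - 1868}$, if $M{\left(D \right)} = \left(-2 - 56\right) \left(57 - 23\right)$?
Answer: $80 + 16 i \sqrt{15} \approx 80.0 + 61.968 i$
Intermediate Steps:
$M{\left(D \right)} = -1972$ ($M{\left(D \right)} = \left(-58\right) 34 = -1972$)
$a = 80$
$a + \sqrt{M{\left(73 \right)} - 1868} = 80 + \sqrt{-1972 - 1868} = 80 + \sqrt{-3840} = 80 + 16 i \sqrt{15}$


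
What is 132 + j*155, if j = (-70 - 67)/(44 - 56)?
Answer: 22819/12 ≈ 1901.6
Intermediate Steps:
j = 137/12 (j = -137/(-12) = -137*(-1/12) = 137/12 ≈ 11.417)
132 + j*155 = 132 + (137/12)*155 = 132 + 21235/12 = 22819/12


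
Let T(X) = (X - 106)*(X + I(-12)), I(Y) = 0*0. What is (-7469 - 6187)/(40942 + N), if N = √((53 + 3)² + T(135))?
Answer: -16942544/50795161 + 4552*√7051/558746771 ≈ -0.33286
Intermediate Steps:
I(Y) = 0
T(X) = X*(-106 + X) (T(X) = (X - 106)*(X + 0) = (-106 + X)*X = X*(-106 + X))
N = √7051 (N = √((53 + 3)² + 135*(-106 + 135)) = √(56² + 135*29) = √(3136 + 3915) = √7051 ≈ 83.970)
(-7469 - 6187)/(40942 + N) = (-7469 - 6187)/(40942 + √7051) = -13656/(40942 + √7051)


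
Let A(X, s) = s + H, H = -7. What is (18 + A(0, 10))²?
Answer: 441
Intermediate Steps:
A(X, s) = -7 + s (A(X, s) = s - 7 = -7 + s)
(18 + A(0, 10))² = (18 + (-7 + 10))² = (18 + 3)² = 21² = 441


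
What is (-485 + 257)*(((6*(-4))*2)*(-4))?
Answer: -43776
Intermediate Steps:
(-485 + 257)*(((6*(-4))*2)*(-4)) = -228*(-24*2)*(-4) = -(-10944)*(-4) = -228*192 = -43776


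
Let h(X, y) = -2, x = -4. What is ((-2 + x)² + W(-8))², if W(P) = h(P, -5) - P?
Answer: 1764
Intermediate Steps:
W(P) = -2 - P
((-2 + x)² + W(-8))² = ((-2 - 4)² + (-2 - 1*(-8)))² = ((-6)² + (-2 + 8))² = (36 + 6)² = 42² = 1764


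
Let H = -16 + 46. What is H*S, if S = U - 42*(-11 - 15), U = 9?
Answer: 33030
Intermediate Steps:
H = 30
S = 1101 (S = 9 - 42*(-11 - 15) = 9 - 42*(-26) = 9 + 1092 = 1101)
H*S = 30*1101 = 33030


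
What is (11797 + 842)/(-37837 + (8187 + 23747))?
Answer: -12639/5903 ≈ -2.1411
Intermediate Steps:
(11797 + 842)/(-37837 + (8187 + 23747)) = 12639/(-37837 + 31934) = 12639/(-5903) = 12639*(-1/5903) = -12639/5903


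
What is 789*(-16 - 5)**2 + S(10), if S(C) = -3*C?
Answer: 347919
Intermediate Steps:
789*(-16 - 5)**2 + S(10) = 789*(-16 - 5)**2 - 3*10 = 789*(-21)**2 - 30 = 789*441 - 30 = 347949 - 30 = 347919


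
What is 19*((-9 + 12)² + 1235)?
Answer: 23636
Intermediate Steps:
19*((-9 + 12)² + 1235) = 19*(3² + 1235) = 19*(9 + 1235) = 19*1244 = 23636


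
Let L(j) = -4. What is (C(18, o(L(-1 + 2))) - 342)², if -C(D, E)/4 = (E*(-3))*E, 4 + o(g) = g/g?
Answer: 54756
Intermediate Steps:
o(g) = -3 (o(g) = -4 + g/g = -4 + 1 = -3)
C(D, E) = 12*E² (C(D, E) = -4*E*(-3)*E = -4*(-3*E)*E = -(-12)*E² = 12*E²)
(C(18, o(L(-1 + 2))) - 342)² = (12*(-3)² - 342)² = (12*9 - 342)² = (108 - 342)² = (-234)² = 54756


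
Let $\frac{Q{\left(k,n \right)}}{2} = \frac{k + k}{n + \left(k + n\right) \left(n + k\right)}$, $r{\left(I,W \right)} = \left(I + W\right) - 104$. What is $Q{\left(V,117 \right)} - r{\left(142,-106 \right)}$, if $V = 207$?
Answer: $\frac{794128}{11677} \approx 68.008$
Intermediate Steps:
$r{\left(I,W \right)} = -104 + I + W$
$Q{\left(k,n \right)} = \frac{4 k}{n + \left(k + n\right)^{2}}$ ($Q{\left(k,n \right)} = 2 \frac{k + k}{n + \left(k + n\right) \left(n + k\right)} = 2 \frac{2 k}{n + \left(k + n\right) \left(k + n\right)} = 2 \frac{2 k}{n + \left(k + n\right)^{2}} = \frac{4 k}{n + \left(k + n\right)^{2}}$)
$Q{\left(V,117 \right)} - r{\left(142,-106 \right)} = 4 \cdot 207 \frac{1}{117 + \left(207 + 117\right)^{2}} - \left(-104 + 142 - 106\right) = 4 \cdot 207 \frac{1}{117 + 324^{2}} - -68 = 4 \cdot 207 \frac{1}{117 + 104976} + 68 = 4 \cdot 207 \cdot \frac{1}{105093} + 68 = \frac{92}{11677} + 68 = \frac{794128}{11677}$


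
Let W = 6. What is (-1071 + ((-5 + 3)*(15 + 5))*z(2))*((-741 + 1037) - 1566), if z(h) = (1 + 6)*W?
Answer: 3493770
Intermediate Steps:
z(h) = 42 (z(h) = (1 + 6)*6 = 7*6 = 42)
(-1071 + ((-5 + 3)*(15 + 5))*z(2))*((-741 + 1037) - 1566) = (-1071 + ((-5 + 3)*(15 + 5))*42)*((-741 + 1037) - 1566) = (-1071 - 2*20*42)*(296 - 1566) = (-1071 - 40*42)*(-1270) = (-1071 - 1680)*(-1270) = -2751*(-1270) = 3493770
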